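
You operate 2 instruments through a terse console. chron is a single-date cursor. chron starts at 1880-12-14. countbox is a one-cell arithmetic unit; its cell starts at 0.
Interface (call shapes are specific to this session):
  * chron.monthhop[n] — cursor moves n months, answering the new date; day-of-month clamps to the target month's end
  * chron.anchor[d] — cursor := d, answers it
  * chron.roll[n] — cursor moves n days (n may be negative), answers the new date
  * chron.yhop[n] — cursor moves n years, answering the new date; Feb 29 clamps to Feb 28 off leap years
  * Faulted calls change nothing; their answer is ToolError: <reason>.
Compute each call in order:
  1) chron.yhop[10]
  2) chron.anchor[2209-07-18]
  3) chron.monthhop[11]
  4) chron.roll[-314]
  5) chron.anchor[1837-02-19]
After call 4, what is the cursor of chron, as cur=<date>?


// chron.yhop(n=10) -> 1890-12-14
// chron.anchor(d=2209-07-18) -> 2209-07-18
// chron.monthhop(n=11) -> 2210-06-18
// chron.roll(n=-314) -> 2209-08-08
// chron.anchor(d=1837-02-19) -> 1837-02-19

Answer: cur=2209-08-08


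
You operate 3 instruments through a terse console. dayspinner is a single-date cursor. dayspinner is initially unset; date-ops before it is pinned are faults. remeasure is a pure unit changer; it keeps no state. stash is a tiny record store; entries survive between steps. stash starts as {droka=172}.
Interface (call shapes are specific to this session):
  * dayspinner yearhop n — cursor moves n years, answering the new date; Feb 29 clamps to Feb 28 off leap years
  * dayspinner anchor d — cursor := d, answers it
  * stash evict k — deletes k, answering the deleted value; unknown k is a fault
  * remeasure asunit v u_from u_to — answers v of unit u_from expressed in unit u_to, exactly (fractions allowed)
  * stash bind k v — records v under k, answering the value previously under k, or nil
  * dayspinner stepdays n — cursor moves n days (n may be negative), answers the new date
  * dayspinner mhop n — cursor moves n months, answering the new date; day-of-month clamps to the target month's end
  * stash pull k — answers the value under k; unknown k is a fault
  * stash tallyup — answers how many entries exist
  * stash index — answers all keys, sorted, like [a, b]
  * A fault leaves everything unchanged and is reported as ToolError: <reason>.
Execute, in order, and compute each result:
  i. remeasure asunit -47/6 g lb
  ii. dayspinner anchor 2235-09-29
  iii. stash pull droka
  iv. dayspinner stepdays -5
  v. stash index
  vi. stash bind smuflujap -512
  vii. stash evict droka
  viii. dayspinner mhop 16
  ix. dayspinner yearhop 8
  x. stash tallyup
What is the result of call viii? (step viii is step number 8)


> remeasure asunit -47/6 g lb
:: -2350000/136077711
> dayspinner anchor 2235-09-29
:: 2235-09-29
> stash pull droka
:: 172
> dayspinner stepdays -5
:: 2235-09-24
> stash index
:: [droka]
> stash bind smuflujap -512
:: nil
> stash evict droka
:: 172
> dayspinner mhop 16
:: 2237-01-24
> dayspinner yearhop 8
:: 2245-01-24
> stash tallyup
:: 1

Answer: 2237-01-24


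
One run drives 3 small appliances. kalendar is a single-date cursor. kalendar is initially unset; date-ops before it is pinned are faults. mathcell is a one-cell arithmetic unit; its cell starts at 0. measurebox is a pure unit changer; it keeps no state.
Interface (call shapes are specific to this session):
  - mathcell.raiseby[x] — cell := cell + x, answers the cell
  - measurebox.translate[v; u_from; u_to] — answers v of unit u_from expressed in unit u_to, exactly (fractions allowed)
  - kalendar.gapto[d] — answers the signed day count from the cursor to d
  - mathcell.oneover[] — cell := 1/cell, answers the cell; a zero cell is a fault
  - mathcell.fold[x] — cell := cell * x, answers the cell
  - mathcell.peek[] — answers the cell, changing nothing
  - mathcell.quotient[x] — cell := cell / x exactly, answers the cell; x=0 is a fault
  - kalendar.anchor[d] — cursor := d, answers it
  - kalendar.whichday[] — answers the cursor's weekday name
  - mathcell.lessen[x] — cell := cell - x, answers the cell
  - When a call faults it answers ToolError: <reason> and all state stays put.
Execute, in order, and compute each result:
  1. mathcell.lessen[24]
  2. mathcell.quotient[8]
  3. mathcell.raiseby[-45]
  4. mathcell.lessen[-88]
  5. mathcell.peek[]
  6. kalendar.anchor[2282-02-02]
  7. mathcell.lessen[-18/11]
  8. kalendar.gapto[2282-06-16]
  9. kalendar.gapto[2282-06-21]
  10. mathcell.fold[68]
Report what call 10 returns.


Answer: 31144/11

Derivation:
Next I call mathcell.lessen(x=24), giving -24.
Invoking mathcell.quotient(x=8), and see -3.
Now I run mathcell.raiseby(x=-45), which returns -48.
I invoke mathcell.lessen(x=-88), and observe 40.
Invoking mathcell.peek(), yielding 40.
I try kalendar.anchor(d=2282-02-02), and see 2282-02-02.
I call mathcell.lessen(x=-18/11), → 458/11.
Now I run kalendar.gapto(d=2282-06-16), which returns 134.
Now I run kalendar.gapto(d=2282-06-21), and observe 139.
Next I call mathcell.fold(x=68), and get 31144/11.


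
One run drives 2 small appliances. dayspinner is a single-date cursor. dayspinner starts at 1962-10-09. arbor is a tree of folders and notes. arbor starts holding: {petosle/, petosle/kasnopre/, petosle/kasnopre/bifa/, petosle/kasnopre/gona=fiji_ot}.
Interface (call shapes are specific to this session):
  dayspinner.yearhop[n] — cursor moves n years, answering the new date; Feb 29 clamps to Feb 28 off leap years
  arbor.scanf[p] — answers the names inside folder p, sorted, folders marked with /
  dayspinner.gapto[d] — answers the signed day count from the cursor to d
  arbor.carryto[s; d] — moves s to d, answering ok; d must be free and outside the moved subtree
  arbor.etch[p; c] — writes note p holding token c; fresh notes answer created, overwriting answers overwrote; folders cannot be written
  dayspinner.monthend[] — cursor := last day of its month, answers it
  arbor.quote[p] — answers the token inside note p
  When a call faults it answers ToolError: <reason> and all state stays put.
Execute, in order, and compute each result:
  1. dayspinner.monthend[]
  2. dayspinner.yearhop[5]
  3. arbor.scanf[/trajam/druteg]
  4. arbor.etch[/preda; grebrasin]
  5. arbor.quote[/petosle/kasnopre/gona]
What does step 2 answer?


Answer: 1967-10-31

Derivation:
Step: dayspinner.monthend[]
Result: 1962-10-31
Step: dayspinner.yearhop[n='5']
Result: 1967-10-31
Step: arbor.scanf[p='/trajam/druteg']
Result: ToolError: not found
Step: arbor.etch[p='/preda'; c='grebrasin']
Result: created
Step: arbor.quote[p='/petosle/kasnopre/gona']
Result: fiji_ot


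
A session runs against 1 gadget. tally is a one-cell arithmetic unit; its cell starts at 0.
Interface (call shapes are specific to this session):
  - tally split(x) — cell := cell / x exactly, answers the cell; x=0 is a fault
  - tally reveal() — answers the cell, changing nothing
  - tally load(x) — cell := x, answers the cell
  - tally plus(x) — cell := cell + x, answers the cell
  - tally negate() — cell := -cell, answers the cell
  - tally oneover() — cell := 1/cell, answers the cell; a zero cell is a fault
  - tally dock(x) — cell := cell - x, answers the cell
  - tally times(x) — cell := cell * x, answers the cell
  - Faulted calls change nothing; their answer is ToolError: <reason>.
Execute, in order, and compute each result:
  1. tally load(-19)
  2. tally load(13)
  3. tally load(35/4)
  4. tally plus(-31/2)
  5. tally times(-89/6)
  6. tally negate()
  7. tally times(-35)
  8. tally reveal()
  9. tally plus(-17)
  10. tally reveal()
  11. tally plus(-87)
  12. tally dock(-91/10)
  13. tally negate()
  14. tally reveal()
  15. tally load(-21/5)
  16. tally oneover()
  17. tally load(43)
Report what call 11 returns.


[in] tally load x=-19
= -19
[in] tally load x=13
= 13
[in] tally load x=35/4
= 35/4
[in] tally plus x=-31/2
= -27/4
[in] tally times x=-89/6
= 801/8
[in] tally negate
= -801/8
[in] tally times x=-35
= 28035/8
[in] tally reveal
= 28035/8
[in] tally plus x=-17
= 27899/8
[in] tally reveal
= 27899/8
[in] tally plus x=-87
= 27203/8
[in] tally dock x=-91/10
= 136379/40
[in] tally negate
= -136379/40
[in] tally reveal
= -136379/40
[in] tally load x=-21/5
= -21/5
[in] tally oneover
= -5/21
[in] tally load x=43
= 43

Answer: 27203/8


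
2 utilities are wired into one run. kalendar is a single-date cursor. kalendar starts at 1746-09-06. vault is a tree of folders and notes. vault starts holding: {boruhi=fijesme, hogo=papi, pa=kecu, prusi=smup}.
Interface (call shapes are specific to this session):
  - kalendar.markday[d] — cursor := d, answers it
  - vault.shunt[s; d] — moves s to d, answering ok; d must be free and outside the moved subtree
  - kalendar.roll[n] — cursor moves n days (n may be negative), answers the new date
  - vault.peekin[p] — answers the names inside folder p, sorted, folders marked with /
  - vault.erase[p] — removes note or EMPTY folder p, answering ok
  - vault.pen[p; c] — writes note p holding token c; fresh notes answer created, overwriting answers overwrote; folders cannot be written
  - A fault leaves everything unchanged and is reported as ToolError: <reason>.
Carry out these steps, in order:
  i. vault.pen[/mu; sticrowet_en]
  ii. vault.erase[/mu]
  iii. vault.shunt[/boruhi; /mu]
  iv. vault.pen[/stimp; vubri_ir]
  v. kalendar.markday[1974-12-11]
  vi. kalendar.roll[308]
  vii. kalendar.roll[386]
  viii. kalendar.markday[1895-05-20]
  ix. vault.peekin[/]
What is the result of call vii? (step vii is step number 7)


Answer: 1976-11-04

Derivation:
==> pen(p: /mu, c: sticrowet_en)
<== created
==> erase(p: /mu)
<== ok
==> shunt(s: /boruhi, d: /mu)
<== ok
==> pen(p: /stimp, c: vubri_ir)
<== created
==> markday(d: 1974-12-11)
<== 1974-12-11
==> roll(n: 308)
<== 1975-10-15
==> roll(n: 386)
<== 1976-11-04
==> markday(d: 1895-05-20)
<== 1895-05-20
==> peekin(p: /)
<== [hogo, mu, pa, prusi, stimp]


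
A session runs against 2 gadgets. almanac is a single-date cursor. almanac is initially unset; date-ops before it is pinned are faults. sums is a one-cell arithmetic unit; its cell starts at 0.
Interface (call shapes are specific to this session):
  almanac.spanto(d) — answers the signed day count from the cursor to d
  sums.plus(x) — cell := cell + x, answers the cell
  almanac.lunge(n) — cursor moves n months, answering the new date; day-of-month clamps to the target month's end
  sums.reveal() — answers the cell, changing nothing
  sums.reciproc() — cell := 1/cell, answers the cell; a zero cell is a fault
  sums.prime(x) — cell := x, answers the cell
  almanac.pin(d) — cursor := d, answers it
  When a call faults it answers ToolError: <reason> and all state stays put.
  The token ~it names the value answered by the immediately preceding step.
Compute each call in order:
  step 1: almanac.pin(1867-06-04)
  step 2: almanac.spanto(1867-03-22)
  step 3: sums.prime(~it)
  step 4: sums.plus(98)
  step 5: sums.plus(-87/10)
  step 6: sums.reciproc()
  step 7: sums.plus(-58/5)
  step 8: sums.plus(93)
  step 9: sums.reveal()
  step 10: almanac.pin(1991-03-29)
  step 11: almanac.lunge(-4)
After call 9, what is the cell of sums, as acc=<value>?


Answer: acc=62321/765

Derivation:
==> pin(d: 1867-06-04)
<== 1867-06-04
==> spanto(d: 1867-03-22)
<== -74
==> prime(x: ~it)
<== -74
==> plus(x: 98)
<== 24
==> plus(x: -87/10)
<== 153/10
==> reciproc()
<== 10/153
==> plus(x: -58/5)
<== -8824/765
==> plus(x: 93)
<== 62321/765
==> reveal()
<== 62321/765
==> pin(d: 1991-03-29)
<== 1991-03-29
==> lunge(n: -4)
<== 1990-11-29


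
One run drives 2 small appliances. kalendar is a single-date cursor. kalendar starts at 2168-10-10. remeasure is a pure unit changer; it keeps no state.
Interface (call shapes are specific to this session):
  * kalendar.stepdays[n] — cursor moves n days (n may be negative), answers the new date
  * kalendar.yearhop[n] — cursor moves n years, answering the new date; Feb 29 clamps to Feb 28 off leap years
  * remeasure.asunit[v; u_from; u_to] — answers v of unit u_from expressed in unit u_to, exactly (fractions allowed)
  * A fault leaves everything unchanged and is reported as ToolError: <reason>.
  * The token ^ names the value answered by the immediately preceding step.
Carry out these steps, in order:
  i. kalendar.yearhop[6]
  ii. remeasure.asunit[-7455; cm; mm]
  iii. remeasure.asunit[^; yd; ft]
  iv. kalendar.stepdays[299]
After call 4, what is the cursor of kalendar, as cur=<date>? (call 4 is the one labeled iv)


Calling kalendar.yearhop(n=6), yielding 2174-10-10.
Then remeasure.asunit(v=-7455, u_from=cm, u_to=mm), giving -74550.
I invoke remeasure.asunit(v=^, u_from=yd, u_to=ft), and see -223650.
Next I call kalendar.stepdays(n=299), and see 2175-08-05.

Answer: cur=2175-08-05


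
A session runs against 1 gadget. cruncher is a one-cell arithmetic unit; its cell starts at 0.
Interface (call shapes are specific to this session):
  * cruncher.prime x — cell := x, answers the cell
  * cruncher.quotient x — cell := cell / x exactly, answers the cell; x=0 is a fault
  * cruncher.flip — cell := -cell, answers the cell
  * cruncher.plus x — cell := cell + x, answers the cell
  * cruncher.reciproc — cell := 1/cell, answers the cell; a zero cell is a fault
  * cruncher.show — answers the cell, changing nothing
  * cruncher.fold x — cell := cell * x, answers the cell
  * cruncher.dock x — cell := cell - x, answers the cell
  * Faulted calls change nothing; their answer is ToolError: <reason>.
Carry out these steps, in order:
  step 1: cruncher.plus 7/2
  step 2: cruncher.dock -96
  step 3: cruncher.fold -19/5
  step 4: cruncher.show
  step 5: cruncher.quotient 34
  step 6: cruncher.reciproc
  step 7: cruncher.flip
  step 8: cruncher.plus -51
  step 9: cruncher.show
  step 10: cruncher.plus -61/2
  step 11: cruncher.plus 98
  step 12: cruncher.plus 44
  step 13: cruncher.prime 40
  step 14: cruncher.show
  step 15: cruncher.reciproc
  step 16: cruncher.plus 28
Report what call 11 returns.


CALL cruncher.plus[x: 7/2]
RET  7/2
CALL cruncher.dock[x: -96]
RET  199/2
CALL cruncher.fold[x: -19/5]
RET  -3781/10
CALL cruncher.show[]
RET  -3781/10
CALL cruncher.quotient[x: 34]
RET  -3781/340
CALL cruncher.reciproc[]
RET  -340/3781
CALL cruncher.flip[]
RET  340/3781
CALL cruncher.plus[x: -51]
RET  -192491/3781
CALL cruncher.show[]
RET  -192491/3781
CALL cruncher.plus[x: -61/2]
RET  -615623/7562
CALL cruncher.plus[x: 98]
RET  125453/7562
CALL cruncher.plus[x: 44]
RET  458181/7562
CALL cruncher.prime[x: 40]
RET  40
CALL cruncher.show[]
RET  40
CALL cruncher.reciproc[]
RET  1/40
CALL cruncher.plus[x: 28]
RET  1121/40

Answer: 125453/7562


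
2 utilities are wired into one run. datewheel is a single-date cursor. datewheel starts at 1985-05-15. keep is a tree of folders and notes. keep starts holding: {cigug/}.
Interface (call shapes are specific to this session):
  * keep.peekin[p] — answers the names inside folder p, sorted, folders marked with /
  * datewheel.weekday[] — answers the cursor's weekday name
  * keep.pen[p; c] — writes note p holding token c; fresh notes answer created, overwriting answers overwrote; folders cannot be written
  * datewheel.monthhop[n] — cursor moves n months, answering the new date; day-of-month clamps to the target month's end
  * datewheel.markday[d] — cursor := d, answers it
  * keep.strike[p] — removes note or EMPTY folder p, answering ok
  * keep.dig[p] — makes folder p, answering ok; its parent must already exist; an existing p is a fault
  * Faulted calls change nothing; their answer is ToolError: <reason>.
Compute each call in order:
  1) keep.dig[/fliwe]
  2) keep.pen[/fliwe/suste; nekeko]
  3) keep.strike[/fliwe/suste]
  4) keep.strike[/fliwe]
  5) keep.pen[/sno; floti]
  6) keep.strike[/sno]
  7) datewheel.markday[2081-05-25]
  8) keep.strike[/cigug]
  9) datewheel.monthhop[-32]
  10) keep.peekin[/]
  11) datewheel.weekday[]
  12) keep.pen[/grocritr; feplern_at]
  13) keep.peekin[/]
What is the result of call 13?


CALL keep.dig[p: /fliwe]
RET  ok
CALL keep.pen[p: /fliwe/suste; c: nekeko]
RET  created
CALL keep.strike[p: /fliwe/suste]
RET  ok
CALL keep.strike[p: /fliwe]
RET  ok
CALL keep.pen[p: /sno; c: floti]
RET  created
CALL keep.strike[p: /sno]
RET  ok
CALL datewheel.markday[d: 2081-05-25]
RET  2081-05-25
CALL keep.strike[p: /cigug]
RET  ok
CALL datewheel.monthhop[n: -32]
RET  2078-09-25
CALL keep.peekin[p: /]
RET  []
CALL datewheel.weekday[]
RET  Sunday
CALL keep.pen[p: /grocritr; c: feplern_at]
RET  created
CALL keep.peekin[p: /]
RET  [grocritr]

Answer: [grocritr]


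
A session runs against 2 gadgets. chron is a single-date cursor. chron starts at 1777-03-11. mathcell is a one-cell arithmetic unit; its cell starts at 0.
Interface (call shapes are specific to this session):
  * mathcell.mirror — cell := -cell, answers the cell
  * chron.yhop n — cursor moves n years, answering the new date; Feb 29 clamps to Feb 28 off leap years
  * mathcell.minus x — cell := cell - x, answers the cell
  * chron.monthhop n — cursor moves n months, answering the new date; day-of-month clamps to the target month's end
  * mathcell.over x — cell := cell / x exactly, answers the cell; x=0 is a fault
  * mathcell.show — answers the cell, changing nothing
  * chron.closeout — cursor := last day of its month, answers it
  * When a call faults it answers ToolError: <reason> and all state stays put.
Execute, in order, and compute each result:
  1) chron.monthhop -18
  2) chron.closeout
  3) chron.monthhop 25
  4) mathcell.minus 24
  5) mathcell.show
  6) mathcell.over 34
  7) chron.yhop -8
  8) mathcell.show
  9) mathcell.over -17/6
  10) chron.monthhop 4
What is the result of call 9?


-- 1. chron.monthhop(n='-18') == 1775-09-11
-- 2. chron.closeout() == 1775-09-30
-- 3. chron.monthhop(n='25') == 1777-10-30
-- 4. mathcell.minus(x='24') == -24
-- 5. mathcell.show() == -24
-- 6. mathcell.over(x='34') == -12/17
-- 7. chron.yhop(n='-8') == 1769-10-30
-- 8. mathcell.show() == -12/17
-- 9. mathcell.over(x='-17/6') == 72/289
-- 10. chron.monthhop(n='4') == 1770-02-28

Answer: 72/289


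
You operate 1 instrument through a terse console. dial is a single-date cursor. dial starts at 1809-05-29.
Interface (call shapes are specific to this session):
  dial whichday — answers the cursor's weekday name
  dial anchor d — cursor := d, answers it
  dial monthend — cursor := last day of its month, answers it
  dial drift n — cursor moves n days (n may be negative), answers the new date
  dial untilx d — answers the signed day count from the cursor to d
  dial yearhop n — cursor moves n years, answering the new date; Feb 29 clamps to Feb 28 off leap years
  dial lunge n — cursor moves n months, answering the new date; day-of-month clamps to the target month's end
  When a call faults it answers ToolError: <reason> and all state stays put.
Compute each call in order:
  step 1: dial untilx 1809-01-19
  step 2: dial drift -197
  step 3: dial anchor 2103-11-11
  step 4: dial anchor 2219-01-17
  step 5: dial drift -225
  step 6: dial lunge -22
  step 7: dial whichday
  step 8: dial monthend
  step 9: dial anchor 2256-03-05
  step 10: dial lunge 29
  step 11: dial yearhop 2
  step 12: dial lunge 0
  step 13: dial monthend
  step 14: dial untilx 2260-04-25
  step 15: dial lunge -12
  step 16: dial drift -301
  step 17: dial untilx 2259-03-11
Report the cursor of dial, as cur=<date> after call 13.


Answer: cur=2260-08-31

Derivation:
Do: dial untilx[d→1809-01-19]
See: -130
Do: dial drift[n→-197]
See: 1808-11-13
Do: dial anchor[d→2103-11-11]
See: 2103-11-11
Do: dial anchor[d→2219-01-17]
See: 2219-01-17
Do: dial drift[n→-225]
See: 2218-06-06
Do: dial lunge[n→-22]
See: 2216-08-06
Do: dial whichday[]
See: Tuesday
Do: dial monthend[]
See: 2216-08-31
Do: dial anchor[d→2256-03-05]
See: 2256-03-05
Do: dial lunge[n→29]
See: 2258-08-05
Do: dial yearhop[n→2]
See: 2260-08-05
Do: dial lunge[n→0]
See: 2260-08-05
Do: dial monthend[]
See: 2260-08-31
Do: dial untilx[d→2260-04-25]
See: -128
Do: dial lunge[n→-12]
See: 2259-08-31
Do: dial drift[n→-301]
See: 2258-11-03
Do: dial untilx[d→2259-03-11]
See: 128


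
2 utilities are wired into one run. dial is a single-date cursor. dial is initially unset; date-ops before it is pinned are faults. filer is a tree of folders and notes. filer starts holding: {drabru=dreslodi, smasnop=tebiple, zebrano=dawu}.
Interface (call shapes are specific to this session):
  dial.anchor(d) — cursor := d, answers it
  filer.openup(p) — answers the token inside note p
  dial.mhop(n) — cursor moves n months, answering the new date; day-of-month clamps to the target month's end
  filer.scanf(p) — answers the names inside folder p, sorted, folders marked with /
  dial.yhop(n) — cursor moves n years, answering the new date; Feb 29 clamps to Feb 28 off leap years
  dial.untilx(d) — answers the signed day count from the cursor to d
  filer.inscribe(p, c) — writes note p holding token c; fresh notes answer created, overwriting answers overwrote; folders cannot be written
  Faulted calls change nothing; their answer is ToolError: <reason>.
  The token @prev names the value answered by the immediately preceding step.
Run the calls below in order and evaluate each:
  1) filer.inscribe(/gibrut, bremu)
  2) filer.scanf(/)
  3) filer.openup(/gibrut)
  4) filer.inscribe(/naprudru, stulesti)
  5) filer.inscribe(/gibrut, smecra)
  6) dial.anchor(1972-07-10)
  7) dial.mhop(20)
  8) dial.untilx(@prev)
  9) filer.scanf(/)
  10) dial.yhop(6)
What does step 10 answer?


Answer: 1980-03-10

Derivation:
>> filer.inscribe(p='/gibrut', c='bremu')
<< created
>> filer.scanf(p='/')
<< [drabru, gibrut, smasnop, zebrano]
>> filer.openup(p='/gibrut')
<< bremu
>> filer.inscribe(p='/naprudru', c='stulesti')
<< created
>> filer.inscribe(p='/gibrut', c='smecra')
<< overwrote
>> dial.anchor(d='1972-07-10')
<< 1972-07-10
>> dial.mhop(n='20')
<< 1974-03-10
>> dial.untilx(d='@prev')
<< 0
>> filer.scanf(p='/')
<< [drabru, gibrut, naprudru, smasnop, zebrano]
>> dial.yhop(n='6')
<< 1980-03-10


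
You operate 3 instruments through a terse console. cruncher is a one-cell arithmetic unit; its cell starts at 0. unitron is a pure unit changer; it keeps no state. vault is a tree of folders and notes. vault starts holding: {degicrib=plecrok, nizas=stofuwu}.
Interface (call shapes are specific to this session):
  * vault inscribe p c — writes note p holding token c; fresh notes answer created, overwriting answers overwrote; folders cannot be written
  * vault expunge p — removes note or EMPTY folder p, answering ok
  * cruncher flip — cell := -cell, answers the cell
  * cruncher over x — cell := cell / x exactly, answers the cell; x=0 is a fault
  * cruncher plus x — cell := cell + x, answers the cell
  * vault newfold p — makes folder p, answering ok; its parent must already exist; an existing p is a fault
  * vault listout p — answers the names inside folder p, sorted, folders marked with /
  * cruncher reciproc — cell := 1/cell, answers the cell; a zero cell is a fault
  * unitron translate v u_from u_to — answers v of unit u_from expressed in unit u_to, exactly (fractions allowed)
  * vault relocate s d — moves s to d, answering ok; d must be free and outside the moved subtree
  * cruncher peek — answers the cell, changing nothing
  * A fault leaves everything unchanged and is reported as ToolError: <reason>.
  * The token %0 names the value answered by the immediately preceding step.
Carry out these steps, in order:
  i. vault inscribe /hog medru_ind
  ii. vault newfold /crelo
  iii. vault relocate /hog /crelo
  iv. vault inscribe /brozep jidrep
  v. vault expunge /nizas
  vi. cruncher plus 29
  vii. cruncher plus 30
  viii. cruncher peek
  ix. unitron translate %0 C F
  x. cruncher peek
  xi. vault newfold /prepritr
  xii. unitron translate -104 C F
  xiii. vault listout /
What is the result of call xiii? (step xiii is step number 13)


>>> vault inscribe p: /hog c: medru_ind
:: created
>>> vault newfold p: /crelo
:: ok
>>> vault relocate s: /hog d: /crelo
:: ToolError: exists
>>> vault inscribe p: /brozep c: jidrep
:: created
>>> vault expunge p: /nizas
:: ok
>>> cruncher plus x: 29
:: 29
>>> cruncher plus x: 30
:: 59
>>> cruncher peek
:: 59
>>> unitron translate v: %0 u_from: C u_to: F
:: 691/5
>>> cruncher peek
:: 59
>>> vault newfold p: /prepritr
:: ok
>>> unitron translate v: -104 u_from: C u_to: F
:: -776/5
>>> vault listout p: /
:: [brozep, crelo/, degicrib, hog, prepritr/]

Answer: [brozep, crelo/, degicrib, hog, prepritr/]


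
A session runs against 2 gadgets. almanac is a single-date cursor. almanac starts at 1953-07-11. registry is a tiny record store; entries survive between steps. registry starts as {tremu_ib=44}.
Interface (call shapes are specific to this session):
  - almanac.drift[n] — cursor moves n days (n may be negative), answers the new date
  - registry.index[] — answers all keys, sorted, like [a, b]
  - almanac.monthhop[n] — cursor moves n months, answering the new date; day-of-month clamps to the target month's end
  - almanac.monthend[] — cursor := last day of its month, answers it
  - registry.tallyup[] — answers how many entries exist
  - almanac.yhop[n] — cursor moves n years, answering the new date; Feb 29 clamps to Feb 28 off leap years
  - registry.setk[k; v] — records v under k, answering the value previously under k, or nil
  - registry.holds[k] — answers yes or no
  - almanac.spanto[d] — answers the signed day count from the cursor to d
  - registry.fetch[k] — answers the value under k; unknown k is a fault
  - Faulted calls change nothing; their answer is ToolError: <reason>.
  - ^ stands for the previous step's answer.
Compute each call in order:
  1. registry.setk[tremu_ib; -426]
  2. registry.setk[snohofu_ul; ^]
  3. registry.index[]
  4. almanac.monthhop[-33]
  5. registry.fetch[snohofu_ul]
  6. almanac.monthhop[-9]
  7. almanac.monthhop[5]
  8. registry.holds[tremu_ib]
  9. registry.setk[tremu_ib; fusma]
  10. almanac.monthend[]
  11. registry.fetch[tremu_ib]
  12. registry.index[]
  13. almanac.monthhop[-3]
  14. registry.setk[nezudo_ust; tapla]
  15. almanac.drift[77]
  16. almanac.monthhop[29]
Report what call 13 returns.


>> registry.setk(k='tremu_ib', v='-426')
<< 44
>> registry.setk(k='snohofu_ul', v='^')
<< nil
>> registry.index()
<< [snohofu_ul, tremu_ib]
>> almanac.monthhop(n='-33')
<< 1950-10-11
>> registry.fetch(k='snohofu_ul')
<< 44
>> almanac.monthhop(n='-9')
<< 1950-01-11
>> almanac.monthhop(n='5')
<< 1950-06-11
>> registry.holds(k='tremu_ib')
<< yes
>> registry.setk(k='tremu_ib', v='fusma')
<< -426
>> almanac.monthend()
<< 1950-06-30
>> registry.fetch(k='tremu_ib')
<< fusma
>> registry.index()
<< [snohofu_ul, tremu_ib]
>> almanac.monthhop(n='-3')
<< 1950-03-30
>> registry.setk(k='nezudo_ust', v='tapla')
<< nil
>> almanac.drift(n='77')
<< 1950-06-15
>> almanac.monthhop(n='29')
<< 1952-11-15

Answer: 1950-03-30


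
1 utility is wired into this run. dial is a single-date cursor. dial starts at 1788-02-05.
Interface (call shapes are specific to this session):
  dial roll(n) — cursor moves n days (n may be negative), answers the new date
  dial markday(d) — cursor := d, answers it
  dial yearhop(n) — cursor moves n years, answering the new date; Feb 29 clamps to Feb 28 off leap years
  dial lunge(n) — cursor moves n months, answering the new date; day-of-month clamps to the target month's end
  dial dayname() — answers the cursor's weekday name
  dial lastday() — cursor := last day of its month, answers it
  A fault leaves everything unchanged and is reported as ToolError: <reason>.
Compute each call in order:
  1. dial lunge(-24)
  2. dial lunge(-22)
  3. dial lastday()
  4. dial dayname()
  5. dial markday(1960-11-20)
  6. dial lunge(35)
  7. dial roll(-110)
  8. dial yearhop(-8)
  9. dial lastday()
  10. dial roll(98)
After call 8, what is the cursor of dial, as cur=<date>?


-- 1. dial lunge(n='-24') -> 1786-02-05
-- 2. dial lunge(n='-22') -> 1784-04-05
-- 3. dial lastday() -> 1784-04-30
-- 4. dial dayname() -> Friday
-- 5. dial markday(d='1960-11-20') -> 1960-11-20
-- 6. dial lunge(n='35') -> 1963-10-20
-- 7. dial roll(n='-110') -> 1963-07-02
-- 8. dial yearhop(n='-8') -> 1955-07-02
-- 9. dial lastday() -> 1955-07-31
-- 10. dial roll(n='98') -> 1955-11-06

Answer: cur=1955-07-02


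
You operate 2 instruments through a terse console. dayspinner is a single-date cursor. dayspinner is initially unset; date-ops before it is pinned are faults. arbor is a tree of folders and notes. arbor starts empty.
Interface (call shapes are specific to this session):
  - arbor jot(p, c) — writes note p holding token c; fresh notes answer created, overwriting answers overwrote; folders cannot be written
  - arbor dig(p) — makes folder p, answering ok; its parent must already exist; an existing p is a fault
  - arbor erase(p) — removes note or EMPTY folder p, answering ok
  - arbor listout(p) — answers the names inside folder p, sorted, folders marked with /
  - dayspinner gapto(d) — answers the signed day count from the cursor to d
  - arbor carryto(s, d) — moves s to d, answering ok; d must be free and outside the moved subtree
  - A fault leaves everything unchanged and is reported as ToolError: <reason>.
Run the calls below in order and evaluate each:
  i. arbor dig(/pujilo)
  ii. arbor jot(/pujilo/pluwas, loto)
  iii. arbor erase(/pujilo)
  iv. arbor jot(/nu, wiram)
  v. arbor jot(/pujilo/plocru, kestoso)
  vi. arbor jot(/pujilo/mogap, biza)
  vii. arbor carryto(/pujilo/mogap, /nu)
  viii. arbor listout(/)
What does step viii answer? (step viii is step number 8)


→ arbor dig(p='/pujilo')
← ok
→ arbor jot(p='/pujilo/pluwas', c='loto')
← created
→ arbor erase(p='/pujilo')
← ToolError: not empty
→ arbor jot(p='/nu', c='wiram')
← created
→ arbor jot(p='/pujilo/plocru', c='kestoso')
← created
→ arbor jot(p='/pujilo/mogap', c='biza')
← created
→ arbor carryto(s='/pujilo/mogap', d='/nu')
← ToolError: exists
→ arbor listout(p='/')
← [nu, pujilo/]

Answer: [nu, pujilo/]


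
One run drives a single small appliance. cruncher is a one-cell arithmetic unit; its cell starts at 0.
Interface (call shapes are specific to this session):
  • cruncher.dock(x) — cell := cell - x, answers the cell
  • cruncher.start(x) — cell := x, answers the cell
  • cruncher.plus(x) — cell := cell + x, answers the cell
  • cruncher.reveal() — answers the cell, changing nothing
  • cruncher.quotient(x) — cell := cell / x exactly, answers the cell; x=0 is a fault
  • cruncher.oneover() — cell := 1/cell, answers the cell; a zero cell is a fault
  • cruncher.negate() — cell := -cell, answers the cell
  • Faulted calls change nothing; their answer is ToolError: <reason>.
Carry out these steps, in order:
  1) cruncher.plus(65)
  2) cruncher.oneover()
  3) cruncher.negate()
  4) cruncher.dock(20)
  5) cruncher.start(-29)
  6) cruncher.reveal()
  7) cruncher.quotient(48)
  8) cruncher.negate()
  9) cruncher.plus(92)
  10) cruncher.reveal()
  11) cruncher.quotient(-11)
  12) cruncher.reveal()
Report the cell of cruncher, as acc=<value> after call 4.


>>> cruncher.plus x→65
= 65
>>> cruncher.oneover
= 1/65
>>> cruncher.negate
= -1/65
>>> cruncher.dock x→20
= -1301/65
>>> cruncher.start x→-29
= -29
>>> cruncher.reveal
= -29
>>> cruncher.quotient x→48
= -29/48
>>> cruncher.negate
= 29/48
>>> cruncher.plus x→92
= 4445/48
>>> cruncher.reveal
= 4445/48
>>> cruncher.quotient x→-11
= -4445/528
>>> cruncher.reveal
= -4445/528

Answer: acc=-1301/65


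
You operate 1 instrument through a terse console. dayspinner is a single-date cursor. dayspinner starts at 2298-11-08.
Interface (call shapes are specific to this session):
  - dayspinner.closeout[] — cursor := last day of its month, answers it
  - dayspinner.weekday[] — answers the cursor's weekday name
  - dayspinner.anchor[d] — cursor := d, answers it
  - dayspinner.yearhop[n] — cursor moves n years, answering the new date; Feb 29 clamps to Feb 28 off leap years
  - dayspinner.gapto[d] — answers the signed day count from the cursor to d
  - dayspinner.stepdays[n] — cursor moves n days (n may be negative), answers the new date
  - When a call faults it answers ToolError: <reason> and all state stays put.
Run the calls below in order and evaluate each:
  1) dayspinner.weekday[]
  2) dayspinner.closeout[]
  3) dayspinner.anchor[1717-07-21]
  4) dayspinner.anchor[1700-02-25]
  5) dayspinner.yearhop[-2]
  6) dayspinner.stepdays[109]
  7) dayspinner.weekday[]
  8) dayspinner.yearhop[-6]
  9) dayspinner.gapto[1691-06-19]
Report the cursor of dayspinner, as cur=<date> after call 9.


;; weekday() => Tuesday
;; closeout() => 2298-11-30
;; anchor(1717-07-21) => 1717-07-21
;; anchor(1700-02-25) => 1700-02-25
;; yearhop(-2) => 1698-02-25
;; stepdays(109) => 1698-06-14
;; weekday() => Saturday
;; yearhop(-6) => 1692-06-14
;; gapto(1691-06-19) => -361

Answer: cur=1692-06-14


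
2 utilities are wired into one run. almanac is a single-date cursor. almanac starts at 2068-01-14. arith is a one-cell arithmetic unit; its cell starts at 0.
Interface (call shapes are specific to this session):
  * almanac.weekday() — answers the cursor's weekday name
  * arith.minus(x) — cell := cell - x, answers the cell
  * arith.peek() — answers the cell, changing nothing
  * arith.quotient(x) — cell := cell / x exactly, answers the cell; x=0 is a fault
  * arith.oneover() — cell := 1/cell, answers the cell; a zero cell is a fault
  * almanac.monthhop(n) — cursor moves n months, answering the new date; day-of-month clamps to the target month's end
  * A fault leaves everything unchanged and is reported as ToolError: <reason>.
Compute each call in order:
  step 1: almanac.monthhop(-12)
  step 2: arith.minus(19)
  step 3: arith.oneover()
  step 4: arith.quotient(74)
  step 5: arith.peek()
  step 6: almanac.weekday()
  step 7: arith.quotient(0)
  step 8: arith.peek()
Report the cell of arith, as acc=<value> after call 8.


// 1. almanac.monthhop(n→-12) -> 2067-01-14
// 2. arith.minus(x→19) -> -19
// 3. arith.oneover() -> -1/19
// 4. arith.quotient(x→74) -> -1/1406
// 5. arith.peek() -> -1/1406
// 6. almanac.weekday() -> Friday
// 7. arith.quotient(x→0) -> ToolError: division by zero
// 8. arith.peek() -> -1/1406

Answer: acc=-1/1406


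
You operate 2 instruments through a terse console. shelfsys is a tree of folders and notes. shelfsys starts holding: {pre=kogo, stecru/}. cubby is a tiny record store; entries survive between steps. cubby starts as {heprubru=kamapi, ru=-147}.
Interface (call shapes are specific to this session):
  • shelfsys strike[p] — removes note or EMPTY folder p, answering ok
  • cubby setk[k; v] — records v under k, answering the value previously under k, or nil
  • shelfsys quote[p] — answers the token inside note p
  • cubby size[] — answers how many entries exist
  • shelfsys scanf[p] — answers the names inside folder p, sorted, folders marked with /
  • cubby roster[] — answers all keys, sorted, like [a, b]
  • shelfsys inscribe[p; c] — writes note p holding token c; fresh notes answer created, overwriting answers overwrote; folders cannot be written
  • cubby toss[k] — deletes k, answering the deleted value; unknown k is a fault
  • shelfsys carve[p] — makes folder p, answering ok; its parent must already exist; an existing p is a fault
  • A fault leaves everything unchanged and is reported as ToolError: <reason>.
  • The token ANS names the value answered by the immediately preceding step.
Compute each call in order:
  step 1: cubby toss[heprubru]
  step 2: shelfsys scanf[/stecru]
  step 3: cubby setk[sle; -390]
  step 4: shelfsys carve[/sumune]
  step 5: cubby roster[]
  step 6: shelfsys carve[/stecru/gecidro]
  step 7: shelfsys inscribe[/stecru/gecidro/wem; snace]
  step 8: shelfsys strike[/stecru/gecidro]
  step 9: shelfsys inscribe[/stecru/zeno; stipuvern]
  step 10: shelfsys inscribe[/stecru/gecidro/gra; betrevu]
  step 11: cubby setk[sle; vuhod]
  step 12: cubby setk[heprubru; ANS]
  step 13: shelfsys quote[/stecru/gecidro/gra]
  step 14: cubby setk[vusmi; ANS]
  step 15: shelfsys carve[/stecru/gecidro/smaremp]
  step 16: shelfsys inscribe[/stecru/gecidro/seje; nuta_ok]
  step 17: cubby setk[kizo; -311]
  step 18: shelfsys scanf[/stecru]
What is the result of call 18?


Answer: [gecidro/, zeno]

Derivation:
-- 1. cubby toss(heprubru) ~> kamapi
-- 2. shelfsys scanf(/stecru) ~> []
-- 3. cubby setk(sle, -390) ~> nil
-- 4. shelfsys carve(/sumune) ~> ok
-- 5. cubby roster() ~> [ru, sle]
-- 6. shelfsys carve(/stecru/gecidro) ~> ok
-- 7. shelfsys inscribe(/stecru/gecidro/wem, snace) ~> created
-- 8. shelfsys strike(/stecru/gecidro) ~> ToolError: not empty
-- 9. shelfsys inscribe(/stecru/zeno, stipuvern) ~> created
-- 10. shelfsys inscribe(/stecru/gecidro/gra, betrevu) ~> created
-- 11. cubby setk(sle, vuhod) ~> -390
-- 12. cubby setk(heprubru, ANS) ~> nil
-- 13. shelfsys quote(/stecru/gecidro/gra) ~> betrevu
-- 14. cubby setk(vusmi, ANS) ~> nil
-- 15. shelfsys carve(/stecru/gecidro/smaremp) ~> ok
-- 16. shelfsys inscribe(/stecru/gecidro/seje, nuta_ok) ~> created
-- 17. cubby setk(kizo, -311) ~> nil
-- 18. shelfsys scanf(/stecru) ~> [gecidro/, zeno]


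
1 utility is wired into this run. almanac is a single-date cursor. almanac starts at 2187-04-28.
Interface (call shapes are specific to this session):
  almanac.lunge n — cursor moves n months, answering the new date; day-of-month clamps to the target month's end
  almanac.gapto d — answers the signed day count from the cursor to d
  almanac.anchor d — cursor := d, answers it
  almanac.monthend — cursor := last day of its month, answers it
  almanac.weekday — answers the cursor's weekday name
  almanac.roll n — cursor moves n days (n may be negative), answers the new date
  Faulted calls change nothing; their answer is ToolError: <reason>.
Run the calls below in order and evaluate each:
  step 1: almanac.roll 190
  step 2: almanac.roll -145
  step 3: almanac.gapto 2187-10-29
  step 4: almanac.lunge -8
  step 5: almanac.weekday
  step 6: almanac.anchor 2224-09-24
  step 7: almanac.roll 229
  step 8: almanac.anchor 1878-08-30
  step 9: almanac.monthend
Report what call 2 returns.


Answer: 2187-06-12

Derivation:
Step: almanac.roll[190]
Result: 2187-11-04
Step: almanac.roll[-145]
Result: 2187-06-12
Step: almanac.gapto[2187-10-29]
Result: 139
Step: almanac.lunge[-8]
Result: 2186-10-12
Step: almanac.weekday[]
Result: Thursday
Step: almanac.anchor[2224-09-24]
Result: 2224-09-24
Step: almanac.roll[229]
Result: 2225-05-11
Step: almanac.anchor[1878-08-30]
Result: 1878-08-30
Step: almanac.monthend[]
Result: 1878-08-31


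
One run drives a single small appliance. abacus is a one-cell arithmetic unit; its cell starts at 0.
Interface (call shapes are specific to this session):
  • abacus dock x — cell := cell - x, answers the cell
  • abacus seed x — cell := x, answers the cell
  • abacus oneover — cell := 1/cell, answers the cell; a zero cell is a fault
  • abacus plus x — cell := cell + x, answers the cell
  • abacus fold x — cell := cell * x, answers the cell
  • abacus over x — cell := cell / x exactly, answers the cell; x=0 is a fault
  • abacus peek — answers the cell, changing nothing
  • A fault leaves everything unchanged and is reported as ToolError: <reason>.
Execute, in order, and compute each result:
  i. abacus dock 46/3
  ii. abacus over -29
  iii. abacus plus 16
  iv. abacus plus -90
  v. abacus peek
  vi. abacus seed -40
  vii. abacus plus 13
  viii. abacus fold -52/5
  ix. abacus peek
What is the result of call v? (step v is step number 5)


% 1. abacus dock(x=46/3) : -46/3
% 2. abacus over(x=-29) : 46/87
% 3. abacus plus(x=16) : 1438/87
% 4. abacus plus(x=-90) : -6392/87
% 5. abacus peek() : -6392/87
% 6. abacus seed(x=-40) : -40
% 7. abacus plus(x=13) : -27
% 8. abacus fold(x=-52/5) : 1404/5
% 9. abacus peek() : 1404/5

Answer: -6392/87


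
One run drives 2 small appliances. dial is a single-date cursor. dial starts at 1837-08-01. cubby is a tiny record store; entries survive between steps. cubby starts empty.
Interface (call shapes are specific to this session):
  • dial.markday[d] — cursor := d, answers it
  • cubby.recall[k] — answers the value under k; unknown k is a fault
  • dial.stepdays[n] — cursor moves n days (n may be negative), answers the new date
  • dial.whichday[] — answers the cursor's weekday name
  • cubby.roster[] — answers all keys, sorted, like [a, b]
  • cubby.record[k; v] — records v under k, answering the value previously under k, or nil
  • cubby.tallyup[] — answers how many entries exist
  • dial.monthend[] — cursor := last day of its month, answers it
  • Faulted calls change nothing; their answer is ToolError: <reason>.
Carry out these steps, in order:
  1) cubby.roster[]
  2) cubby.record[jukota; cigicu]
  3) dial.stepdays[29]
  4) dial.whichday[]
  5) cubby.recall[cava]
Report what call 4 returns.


[in] roster
  []
[in] record k: jukota v: cigicu
  nil
[in] stepdays n: 29
  1837-08-30
[in] whichday
  Wednesday
[in] recall k: cava
  ToolError: no such key cava

Answer: Wednesday
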